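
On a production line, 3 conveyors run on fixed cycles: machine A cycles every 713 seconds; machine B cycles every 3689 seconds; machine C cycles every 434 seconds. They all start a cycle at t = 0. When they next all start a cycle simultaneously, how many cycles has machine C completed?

They are all back at their starting positions together after one LCM of the periods.
713 = 23 × 31
3689 = 7 × 17 × 31
434 = 2 × 7 × 31
LCM(713, 3689, 434) = 2 × 7 × 17 × 23 × 31 = 169694.
Cycles for period 434: 169694 / 434 = 391.

391 cycles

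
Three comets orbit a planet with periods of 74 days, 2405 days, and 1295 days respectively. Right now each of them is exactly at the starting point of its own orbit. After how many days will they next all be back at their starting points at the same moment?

33670 days

We need the least common multiple of the intervals.
74 = 2 × 37
2405 = 5 × 13 × 37
1295 = 5 × 7 × 37
LCM(74, 2405, 1295) = 2 × 5 × 7 × 13 × 37 = 33670.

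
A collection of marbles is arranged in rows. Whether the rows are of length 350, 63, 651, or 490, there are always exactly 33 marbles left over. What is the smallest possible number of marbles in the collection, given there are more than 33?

N − 33 must be a common multiple of 350, 63, 651, and 490.
350 = 2 × 5^2 × 7
63 = 3^2 × 7
651 = 3 × 7 × 31
490 = 2 × 5 × 7^2
LCM(350, 63, 651, 490) = 2 × 3^2 × 5^2 × 7^2 × 31 = 683550.
Smallest N > 33 is LCM + 33 = 683550 + 33 = 683583.

683583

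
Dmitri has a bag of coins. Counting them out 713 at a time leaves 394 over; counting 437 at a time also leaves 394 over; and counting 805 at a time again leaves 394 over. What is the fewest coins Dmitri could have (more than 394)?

474539

N − 394 must be a common multiple of 713, 437, and 805.
713 = 23 × 31
437 = 19 × 23
805 = 5 × 7 × 23
LCM(713, 437, 805) = 5 × 7 × 19 × 23 × 31 = 474145.
Smallest N > 394 is LCM + 394 = 474145 + 394 = 474539.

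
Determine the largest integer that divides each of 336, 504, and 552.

24

336 = 2^4 × 3 × 7
504 = 2^3 × 3^2 × 7
552 = 2^3 × 3 × 23
gcd(336, 504, 552) = 2^3 × 3 = 24.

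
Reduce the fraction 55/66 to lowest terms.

55 = 5 × 11
66 = 2 × 3 × 11
gcd(55, 66) = 11.
Divide numerator and denominator by 11: 55/66 = 5/6.

5/6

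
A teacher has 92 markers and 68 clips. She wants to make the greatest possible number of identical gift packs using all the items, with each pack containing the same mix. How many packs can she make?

4 packs

The pack count must divide each quantity, so the greatest is gcd(92, 68).
92 = 2^2 × 23
68 = 2^2 × 17
gcd(92, 68) = 2^2 = 4.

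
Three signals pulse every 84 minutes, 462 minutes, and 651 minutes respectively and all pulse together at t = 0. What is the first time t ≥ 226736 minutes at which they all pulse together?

229152 minutes

Joint pulses occur at multiples of LCM(84, 462, 651).
84 = 2^2 × 3 × 7
462 = 2 × 3 × 7 × 11
651 = 3 × 7 × 31
LCM(84, 462, 651) = 2^2 × 3 × 7 × 11 × 31 = 28644.
Smallest multiple of 28644 that is ≥ 226736: ⌈226736/28644⌉ × 28644 = 8 × 28644 = 229152.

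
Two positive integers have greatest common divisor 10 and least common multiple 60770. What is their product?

For any two positive integers, gcd × lcm = product = 10 × 60770 = 607700.

607700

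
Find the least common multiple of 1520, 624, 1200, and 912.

1520 = 2^4 × 5 × 19
624 = 2^4 × 3 × 13
1200 = 2^4 × 3 × 5^2
912 = 2^4 × 3 × 19
LCM(1520, 624, 1200, 912) = 2^4 × 3 × 5^2 × 13 × 19 = 296400.

296400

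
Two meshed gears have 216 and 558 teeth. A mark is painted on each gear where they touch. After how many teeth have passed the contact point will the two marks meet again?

The first simultaneous occurrence is after LCM of the individual periods.
216 = 2^3 × 3^3
558 = 2 × 3^2 × 31
LCM(216, 558) = 2^3 × 3^3 × 31 = 6696.

6696 teeth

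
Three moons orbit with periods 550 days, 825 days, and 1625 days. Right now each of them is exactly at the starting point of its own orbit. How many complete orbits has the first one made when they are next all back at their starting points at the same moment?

All finish a whole number of cycles simultaneously at t = LCM of the periods.
550 = 2 × 5^2 × 11
825 = 3 × 5^2 × 11
1625 = 5^3 × 13
LCM(550, 825, 1625) = 2 × 3 × 5^3 × 11 × 13 = 107250.
Orbits for period 550: 107250 / 550 = 195.

195 orbits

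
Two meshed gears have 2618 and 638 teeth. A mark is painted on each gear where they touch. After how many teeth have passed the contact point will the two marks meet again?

75922 teeth

They coincide at every common multiple of the periods; the first is the LCM.
2618 = 2 × 7 × 11 × 17
638 = 2 × 11 × 29
LCM(2618, 638) = 2 × 7 × 11 × 17 × 29 = 75922.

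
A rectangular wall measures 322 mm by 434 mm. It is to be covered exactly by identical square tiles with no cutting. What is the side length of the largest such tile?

14 mm

The tile side must divide both 322 and 434, so the largest is their gcd.
322 = 2 × 7 × 23
434 = 2 × 7 × 31
gcd(322, 434) = 2 × 7 = 14.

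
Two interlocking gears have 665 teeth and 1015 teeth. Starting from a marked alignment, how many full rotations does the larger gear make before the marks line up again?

The first common completion time is the LCM of the periods.
665 = 5 × 7 × 19
1015 = 5 × 7 × 29
LCM(665, 1015) = 5 × 7 × 19 × 29 = 19285.
Rotations for period 1015: 19285 / 1015 = 19.

19 rotations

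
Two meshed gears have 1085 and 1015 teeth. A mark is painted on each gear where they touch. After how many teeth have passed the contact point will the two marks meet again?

31465 teeth

They coincide at every common multiple of the periods; the first is the LCM.
1085 = 5 × 7 × 31
1015 = 5 × 7 × 29
LCM(1085, 1015) = 5 × 7 × 29 × 31 = 31465.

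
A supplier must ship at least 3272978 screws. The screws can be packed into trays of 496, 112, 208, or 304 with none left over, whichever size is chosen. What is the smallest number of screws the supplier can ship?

The number of screws must be a common multiple of 496, 112, 208, and 304, so a multiple of their LCM.
496 = 2^4 × 31
112 = 2^4 × 7
208 = 2^4 × 13
304 = 2^4 × 19
LCM(496, 112, 208, 304) = 2^4 × 7 × 13 × 19 × 31 = 857584.
Smallest multiple of 857584 that is ≥ 3272978: ⌈3272978/857584⌉ × 857584 = 4 × 857584 = 3430336.

3430336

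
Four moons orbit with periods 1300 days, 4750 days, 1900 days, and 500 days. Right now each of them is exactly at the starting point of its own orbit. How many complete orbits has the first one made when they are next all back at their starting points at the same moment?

95 orbits

The first common completion time is the LCM of the periods.
1300 = 2^2 × 5^2 × 13
4750 = 2 × 5^3 × 19
1900 = 2^2 × 5^2 × 19
500 = 2^2 × 5^3
LCM(1300, 4750, 1900, 500) = 2^2 × 5^3 × 13 × 19 = 123500.
Orbits for period 1300: 123500 / 1300 = 95.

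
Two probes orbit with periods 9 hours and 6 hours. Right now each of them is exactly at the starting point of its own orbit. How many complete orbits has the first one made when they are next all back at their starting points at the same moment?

The first common completion time is the LCM of the periods.
9 = 3^2
6 = 2 × 3
LCM(9, 6) = 2 × 3^2 = 18.
Orbits for period 9: 18 / 9 = 2.

2 orbits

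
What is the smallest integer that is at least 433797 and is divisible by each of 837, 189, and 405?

439425

The integer must be a common multiple of 837, 189, and 405, so a multiple of their LCM.
837 = 3^3 × 31
189 = 3^3 × 7
405 = 3^4 × 5
LCM(837, 189, 405) = 3^4 × 5 × 7 × 31 = 87885.
Smallest multiple of 87885 that is ≥ 433797: ⌈433797/87885⌉ × 87885 = 5 × 87885 = 439425.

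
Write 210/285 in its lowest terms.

210 = 2 × 3 × 5 × 7
285 = 3 × 5 × 19
gcd(210, 285) = 3 × 5 = 15.
Divide numerator and denominator by 15: 210/285 = 14/19.

14/19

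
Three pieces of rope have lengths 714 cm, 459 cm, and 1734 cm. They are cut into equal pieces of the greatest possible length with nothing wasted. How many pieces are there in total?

57

Piece length = gcd(714, 459, 1734).
714 = 2 × 3 × 7 × 17
459 = 3^3 × 17
1734 = 2 × 3 × 17^2
gcd(714, 459, 1734) = 3 × 17 = 51.
Total pieces = 714/51 + 459/51 + 1734/51 = 14 + 9 + 34 = 57.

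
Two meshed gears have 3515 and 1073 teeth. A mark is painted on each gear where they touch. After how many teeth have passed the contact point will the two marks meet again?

They coincide at every common multiple of the periods; the first is the LCM.
3515 = 5 × 19 × 37
1073 = 29 × 37
LCM(3515, 1073) = 5 × 19 × 29 × 37 = 101935.

101935 teeth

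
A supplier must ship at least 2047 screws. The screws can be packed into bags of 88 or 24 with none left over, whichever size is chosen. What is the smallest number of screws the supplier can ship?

2112

The number of screws must be a common multiple of 88 and 24, so a multiple of their LCM.
88 = 2^3 × 11
24 = 2^3 × 3
LCM(88, 24) = 2^3 × 3 × 11 = 264.
Smallest multiple of 264 that is ≥ 2047: ⌈2047/264⌉ × 264 = 8 × 264 = 2112.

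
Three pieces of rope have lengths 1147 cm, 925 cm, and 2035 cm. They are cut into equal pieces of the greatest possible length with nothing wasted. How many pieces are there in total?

111

Piece length = gcd(1147, 925, 2035).
1147 = 31 × 37
925 = 5^2 × 37
2035 = 5 × 11 × 37
gcd(1147, 925, 2035) = 37.
Total pieces = 1147/37 + 925/37 + 2035/37 = 31 + 25 + 55 = 111.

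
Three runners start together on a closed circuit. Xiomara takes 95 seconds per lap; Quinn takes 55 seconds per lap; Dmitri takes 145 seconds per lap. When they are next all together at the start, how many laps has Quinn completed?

The first common completion time is the LCM of the periods.
95 = 5 × 19
55 = 5 × 11
145 = 5 × 29
LCM(95, 55, 145) = 5 × 11 × 19 × 29 = 30305.
Laps for period 55: 30305 / 55 = 551.

551 laps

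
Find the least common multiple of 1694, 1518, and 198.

350658

1694 = 2 × 7 × 11^2
1518 = 2 × 3 × 11 × 23
198 = 2 × 3^2 × 11
LCM(1694, 1518, 198) = 2 × 3^2 × 7 × 11^2 × 23 = 350658.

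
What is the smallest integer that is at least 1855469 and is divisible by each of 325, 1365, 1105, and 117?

The integer must be a common multiple of 325, 1365, 1105, and 117, so a multiple of their LCM.
325 = 5^2 × 13
1365 = 3 × 5 × 7 × 13
1105 = 5 × 13 × 17
117 = 3^2 × 13
LCM(325, 1365, 1105, 117) = 3^2 × 5^2 × 7 × 13 × 17 = 348075.
Smallest multiple of 348075 that is ≥ 1855469: ⌈1855469/348075⌉ × 348075 = 6 × 348075 = 2088450.

2088450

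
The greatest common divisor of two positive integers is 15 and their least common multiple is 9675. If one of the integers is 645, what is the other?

225

For two integers, gcd × lcm = product, so the other is (15 × 9675) / 645 = 145125 / 645 = 225.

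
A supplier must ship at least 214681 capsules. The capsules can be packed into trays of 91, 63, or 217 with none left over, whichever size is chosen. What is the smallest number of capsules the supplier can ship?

The number of capsules must be a common multiple of 91, 63, and 217, so a multiple of their LCM.
91 = 7 × 13
63 = 3^2 × 7
217 = 7 × 31
LCM(91, 63, 217) = 3^2 × 7 × 13 × 31 = 25389.
Smallest multiple of 25389 that is ≥ 214681: ⌈214681/25389⌉ × 25389 = 9 × 25389 = 228501.

228501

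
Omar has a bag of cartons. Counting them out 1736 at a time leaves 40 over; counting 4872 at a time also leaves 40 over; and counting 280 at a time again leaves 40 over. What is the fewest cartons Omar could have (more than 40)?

N − 40 must be a common multiple of 1736, 4872, and 280.
1736 = 2^3 × 7 × 31
4872 = 2^3 × 3 × 7 × 29
280 = 2^3 × 5 × 7
LCM(1736, 4872, 280) = 2^3 × 3 × 5 × 7 × 29 × 31 = 755160.
Smallest N > 40 is LCM + 40 = 755160 + 40 = 755200.

755200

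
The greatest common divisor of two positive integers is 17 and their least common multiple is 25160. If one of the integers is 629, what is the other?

680

For two integers, gcd × lcm = product, so the other is (17 × 25160) / 629 = 427720 / 629 = 680.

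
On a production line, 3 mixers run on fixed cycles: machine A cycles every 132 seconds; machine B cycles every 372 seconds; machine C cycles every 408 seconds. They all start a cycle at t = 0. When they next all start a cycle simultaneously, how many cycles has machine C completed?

They are all back at their starting positions together after one LCM of the periods.
132 = 2^2 × 3 × 11
372 = 2^2 × 3 × 31
408 = 2^3 × 3 × 17
LCM(132, 372, 408) = 2^3 × 3 × 11 × 17 × 31 = 139128.
Cycles for period 408: 139128 / 408 = 341.

341 cycles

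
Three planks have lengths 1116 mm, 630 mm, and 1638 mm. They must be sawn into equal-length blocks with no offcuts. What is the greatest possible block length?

18 mm

This is the greatest common divisor of 1116, 630, and 1638.
1116 = 2^2 × 3^2 × 31
630 = 2 × 3^2 × 5 × 7
1638 = 2 × 3^2 × 7 × 13
gcd(1116, 630, 1638) = 2 × 3^2 = 18.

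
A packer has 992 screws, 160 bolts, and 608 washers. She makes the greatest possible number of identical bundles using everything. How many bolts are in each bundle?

5

Number of bundles = gcd(992, 160, 608).
992 = 2^5 × 31
160 = 2^5 × 5
608 = 2^5 × 19
gcd(992, 160, 608) = 2^5 = 32.
bolts per bundle = 160 / 32 = 5.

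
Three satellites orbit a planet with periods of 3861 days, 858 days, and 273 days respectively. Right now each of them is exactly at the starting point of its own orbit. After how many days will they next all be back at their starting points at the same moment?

We need the least common multiple of the intervals.
3861 = 3^3 × 11 × 13
858 = 2 × 3 × 11 × 13
273 = 3 × 7 × 13
LCM(3861, 858, 273) = 2 × 3^3 × 7 × 11 × 13 = 54054.

54054 days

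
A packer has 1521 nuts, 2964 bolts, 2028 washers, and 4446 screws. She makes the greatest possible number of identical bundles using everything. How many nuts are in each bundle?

39

Number of bundles = gcd(1521, 2964, 2028, 4446).
1521 = 3^2 × 13^2
2964 = 2^2 × 3 × 13 × 19
2028 = 2^2 × 3 × 13^2
4446 = 2 × 3^2 × 13 × 19
gcd(1521, 2964, 2028, 4446) = 3 × 13 = 39.
nuts per bundle = 1521 / 39 = 39.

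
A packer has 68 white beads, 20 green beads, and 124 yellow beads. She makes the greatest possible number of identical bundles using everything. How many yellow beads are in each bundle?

Number of bundles = gcd(68, 20, 124).
68 = 2^2 × 17
20 = 2^2 × 5
124 = 2^2 × 31
gcd(68, 20, 124) = 2^2 = 4.
yellow beads per bundle = 124 / 4 = 31.

31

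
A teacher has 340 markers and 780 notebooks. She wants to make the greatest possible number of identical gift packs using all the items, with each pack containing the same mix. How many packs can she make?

By the Euclidean algorithm:
780 = 2 × 340 + 100
340 = 3 × 100 + 40
100 = 2 × 40 + 20
40 = 2 × 20 + 0
gcd(340, 780) = 20.

20 packs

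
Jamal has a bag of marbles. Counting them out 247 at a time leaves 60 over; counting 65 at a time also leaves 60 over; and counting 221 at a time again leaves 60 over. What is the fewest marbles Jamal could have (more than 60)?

21055

N − 60 must be a common multiple of 247, 65, and 221.
247 = 13 × 19
65 = 5 × 13
221 = 13 × 17
LCM(247, 65, 221) = 5 × 13 × 17 × 19 = 20995.
Smallest N > 60 is LCM + 60 = 20995 + 60 = 21055.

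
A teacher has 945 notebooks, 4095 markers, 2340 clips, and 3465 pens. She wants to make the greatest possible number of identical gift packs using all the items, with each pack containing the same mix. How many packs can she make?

45 packs

The pack count must divide each quantity, so the greatest is gcd(945, 4095, 2340, 3465).
945 = 3^3 × 5 × 7
4095 = 3^2 × 5 × 7 × 13
2340 = 2^2 × 3^2 × 5 × 13
3465 = 3^2 × 5 × 7 × 11
gcd(945, 4095, 2340, 3465) = 3^2 × 5 = 45.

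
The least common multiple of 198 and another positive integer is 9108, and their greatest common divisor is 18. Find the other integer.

gcd × lcm = product of the two integers, so the other integer is (18 × 9108) / 198 = 828.

828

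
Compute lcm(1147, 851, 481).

1147 = 31 × 37
851 = 23 × 37
481 = 13 × 37
LCM(1147, 851, 481) = 13 × 23 × 31 × 37 = 342953.

342953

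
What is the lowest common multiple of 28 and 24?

28 = 2^2 × 7
24 = 2^3 × 3
LCM(28, 24) = 2^3 × 3 × 7 = 168.

168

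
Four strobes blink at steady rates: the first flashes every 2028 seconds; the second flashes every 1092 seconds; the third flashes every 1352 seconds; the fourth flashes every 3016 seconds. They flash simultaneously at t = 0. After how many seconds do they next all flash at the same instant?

They coincide at every common multiple of the periods; the first is the LCM.
2028 = 2^2 × 3 × 13^2
1092 = 2^2 × 3 × 7 × 13
1352 = 2^3 × 13^2
3016 = 2^3 × 13 × 29
LCM(2028, 1092, 1352, 3016) = 2^3 × 3 × 7 × 13^2 × 29 = 823368.

823368 seconds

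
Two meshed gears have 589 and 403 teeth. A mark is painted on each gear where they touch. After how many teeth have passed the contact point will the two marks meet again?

7657 teeth

The first simultaneous occurrence is after LCM of the individual periods.
589 = 19 × 31
403 = 13 × 31
LCM(589, 403) = 13 × 19 × 31 = 7657.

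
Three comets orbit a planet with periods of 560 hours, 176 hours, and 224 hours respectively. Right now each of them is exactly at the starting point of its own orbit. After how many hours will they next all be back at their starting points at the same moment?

We need the least common multiple of the intervals.
560 = 2^4 × 5 × 7
176 = 2^4 × 11
224 = 2^5 × 7
LCM(560, 176, 224) = 2^5 × 5 × 7 × 11 = 12320.

12320 hours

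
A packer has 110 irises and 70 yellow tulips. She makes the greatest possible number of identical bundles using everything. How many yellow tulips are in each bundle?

Number of bundles = gcd(110, 70).
110 = 2 × 5 × 11
70 = 2 × 5 × 7
gcd(110, 70) = 2 × 5 = 10.
yellow tulips per bundle = 70 / 10 = 7.

7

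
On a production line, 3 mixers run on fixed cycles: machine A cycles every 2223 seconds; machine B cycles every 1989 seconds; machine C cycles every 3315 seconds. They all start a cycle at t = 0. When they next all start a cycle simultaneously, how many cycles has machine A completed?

85 cycles

All finish a whole number of cycles simultaneously at t = LCM of the periods.
2223 = 3^2 × 13 × 19
1989 = 3^2 × 13 × 17
3315 = 3 × 5 × 13 × 17
LCM(2223, 1989, 3315) = 3^2 × 5 × 13 × 17 × 19 = 188955.
Cycles for period 2223: 188955 / 2223 = 85.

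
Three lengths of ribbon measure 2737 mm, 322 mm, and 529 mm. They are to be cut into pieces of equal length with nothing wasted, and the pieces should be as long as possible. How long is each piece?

23 mm

The greatest length dividing all of 2737, 322, and 529 is their gcd.
2737 = 7 × 17 × 23
322 = 2 × 7 × 23
529 = 23^2
gcd(2737, 322, 529) = 23.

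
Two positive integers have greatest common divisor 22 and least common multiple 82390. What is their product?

1812580

For any two positive integers, gcd × lcm = product = 22 × 82390 = 1812580.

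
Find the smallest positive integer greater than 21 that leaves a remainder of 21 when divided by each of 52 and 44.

N − 21 must be a common multiple of 52 and 44.
52 = 2^2 × 13
44 = 2^2 × 11
LCM(52, 44) = 2^2 × 11 × 13 = 572.
Smallest N > 21 is LCM + 21 = 572 + 21 = 593.

593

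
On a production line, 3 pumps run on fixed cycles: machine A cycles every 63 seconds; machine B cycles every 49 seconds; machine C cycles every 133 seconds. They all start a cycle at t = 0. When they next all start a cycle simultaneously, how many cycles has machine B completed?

The first common completion time is the LCM of the periods.
63 = 3^2 × 7
49 = 7^2
133 = 7 × 19
LCM(63, 49, 133) = 3^2 × 7^2 × 19 = 8379.
Cycles for period 49: 8379 / 49 = 171.

171 cycles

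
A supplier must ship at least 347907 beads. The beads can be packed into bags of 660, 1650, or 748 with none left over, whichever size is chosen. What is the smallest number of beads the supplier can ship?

392700

The number of beads must be a common multiple of 660, 1650, and 748, so a multiple of their LCM.
660 = 2^2 × 3 × 5 × 11
1650 = 2 × 3 × 5^2 × 11
748 = 2^2 × 11 × 17
LCM(660, 1650, 748) = 2^2 × 3 × 5^2 × 11 × 17 = 56100.
Smallest multiple of 56100 that is ≥ 347907: ⌈347907/56100⌉ × 56100 = 7 × 56100 = 392700.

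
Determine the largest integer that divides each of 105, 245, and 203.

105 = 3 × 5 × 7
245 = 5 × 7^2
203 = 7 × 29
gcd(105, 245, 203) = 7.

7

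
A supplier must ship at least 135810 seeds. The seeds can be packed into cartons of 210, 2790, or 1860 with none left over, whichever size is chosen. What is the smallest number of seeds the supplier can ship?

The number of seeds must be a common multiple of 210, 2790, and 1860, so a multiple of their LCM.
210 = 2 × 3 × 5 × 7
2790 = 2 × 3^2 × 5 × 31
1860 = 2^2 × 3 × 5 × 31
LCM(210, 2790, 1860) = 2^2 × 3^2 × 5 × 7 × 31 = 39060.
Smallest multiple of 39060 that is ≥ 135810: ⌈135810/39060⌉ × 39060 = 4 × 39060 = 156240.

156240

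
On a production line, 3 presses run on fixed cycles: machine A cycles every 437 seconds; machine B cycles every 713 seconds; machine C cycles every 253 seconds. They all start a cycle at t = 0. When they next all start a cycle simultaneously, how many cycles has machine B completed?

209 cycles

All finish a whole number of cycles simultaneously at t = LCM of the periods.
437 = 19 × 23
713 = 23 × 31
253 = 11 × 23
LCM(437, 713, 253) = 11 × 19 × 23 × 31 = 149017.
Cycles for period 713: 149017 / 713 = 209.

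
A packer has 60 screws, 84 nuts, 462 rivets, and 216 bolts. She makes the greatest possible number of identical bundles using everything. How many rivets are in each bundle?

77

Number of bundles = gcd(60, 84, 462, 216).
60 = 2^2 × 3 × 5
84 = 2^2 × 3 × 7
462 = 2 × 3 × 7 × 11
216 = 2^3 × 3^3
gcd(60, 84, 462, 216) = 2 × 3 = 6.
rivets per bundle = 462 / 6 = 77.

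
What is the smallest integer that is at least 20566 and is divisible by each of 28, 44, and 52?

24024

The integer must be a common multiple of 28, 44, and 52, so a multiple of their LCM.
28 = 2^2 × 7
44 = 2^2 × 11
52 = 2^2 × 13
LCM(28, 44, 52) = 2^2 × 7 × 11 × 13 = 4004.
Smallest multiple of 4004 that is ≥ 20566: ⌈20566/4004⌉ × 4004 = 6 × 4004 = 24024.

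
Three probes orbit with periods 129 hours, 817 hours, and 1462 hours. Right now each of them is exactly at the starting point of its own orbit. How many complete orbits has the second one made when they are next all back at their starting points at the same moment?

All finish a whole number of cycles simultaneously at t = LCM of the periods.
129 = 3 × 43
817 = 19 × 43
1462 = 2 × 17 × 43
LCM(129, 817, 1462) = 2 × 3 × 17 × 19 × 43 = 83334.
Orbits for period 817: 83334 / 817 = 102.

102 orbits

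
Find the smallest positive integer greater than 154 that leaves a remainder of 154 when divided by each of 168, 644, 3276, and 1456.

301546

N − 154 must be a common multiple of 168, 644, 3276, and 1456.
168 = 2^3 × 3 × 7
644 = 2^2 × 7 × 23
3276 = 2^2 × 3^2 × 7 × 13
1456 = 2^4 × 7 × 13
LCM(168, 644, 3276, 1456) = 2^4 × 3^2 × 7 × 13 × 23 = 301392.
Smallest N > 154 is LCM + 154 = 301392 + 154 = 301546.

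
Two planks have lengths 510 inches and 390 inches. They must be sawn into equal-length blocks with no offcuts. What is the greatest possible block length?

The block length must divide every plank, so the greatest is gcd(510, 390).
510 = 2 × 3 × 5 × 17
390 = 2 × 3 × 5 × 13
gcd(510, 390) = 2 × 3 × 5 = 30.

30 inches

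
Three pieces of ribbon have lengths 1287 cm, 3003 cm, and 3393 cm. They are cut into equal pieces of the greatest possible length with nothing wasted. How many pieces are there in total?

Piece length = gcd(1287, 3003, 3393).
1287 = 3^2 × 11 × 13
3003 = 3 × 7 × 11 × 13
3393 = 3^2 × 13 × 29
gcd(1287, 3003, 3393) = 3 × 13 = 39.
Total pieces = 1287/39 + 3003/39 + 3393/39 = 33 + 77 + 87 = 197.

197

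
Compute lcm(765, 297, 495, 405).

75735

765 = 3^2 × 5 × 17
297 = 3^3 × 11
495 = 3^2 × 5 × 11
405 = 3^4 × 5
LCM(765, 297, 495, 405) = 3^4 × 5 × 11 × 17 = 75735.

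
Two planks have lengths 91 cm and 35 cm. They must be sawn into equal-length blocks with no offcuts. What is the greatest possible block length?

7 cm

This is the greatest common divisor of 91 and 35.
91 = 7 × 13
35 = 5 × 7
gcd(91, 35) = 7.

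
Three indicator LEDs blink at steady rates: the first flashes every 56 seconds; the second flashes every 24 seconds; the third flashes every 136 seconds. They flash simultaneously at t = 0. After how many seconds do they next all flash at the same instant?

The first simultaneous occurrence is after LCM of the individual periods.
56 = 2^3 × 7
24 = 2^3 × 3
136 = 2^3 × 17
LCM(56, 24, 136) = 2^3 × 3 × 7 × 17 = 2856.

2856 seconds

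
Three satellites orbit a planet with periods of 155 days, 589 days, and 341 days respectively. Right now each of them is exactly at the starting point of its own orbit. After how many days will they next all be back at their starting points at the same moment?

The first simultaneous occurrence is after LCM of the individual periods.
155 = 5 × 31
589 = 19 × 31
341 = 11 × 31
LCM(155, 589, 341) = 5 × 11 × 19 × 31 = 32395.

32395 days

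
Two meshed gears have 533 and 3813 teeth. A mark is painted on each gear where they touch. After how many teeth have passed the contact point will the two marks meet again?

49569 teeth

We need the least common multiple of the intervals.
533 = 13 × 41
3813 = 3 × 31 × 41
LCM(533, 3813) = 3 × 13 × 31 × 41 = 49569.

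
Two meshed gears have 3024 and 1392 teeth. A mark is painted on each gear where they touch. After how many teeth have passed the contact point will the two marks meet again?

We need the least common multiple of the intervals.
3024 = 2^4 × 3^3 × 7
1392 = 2^4 × 3 × 29
LCM(3024, 1392) = 2^4 × 3^3 × 7 × 29 = 87696.

87696 teeth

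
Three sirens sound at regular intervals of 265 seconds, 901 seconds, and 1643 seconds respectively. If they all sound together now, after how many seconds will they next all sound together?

139655 seconds

The first simultaneous occurrence is after LCM of the individual periods.
265 = 5 × 53
901 = 17 × 53
1643 = 31 × 53
LCM(265, 901, 1643) = 5 × 17 × 31 × 53 = 139655.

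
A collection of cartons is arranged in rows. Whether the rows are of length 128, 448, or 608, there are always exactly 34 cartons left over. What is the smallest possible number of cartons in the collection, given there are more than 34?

N − 34 must be a common multiple of 128, 448, and 608.
128 = 2^7
448 = 2^6 × 7
608 = 2^5 × 19
LCM(128, 448, 608) = 2^7 × 7 × 19 = 17024.
Smallest N > 34 is LCM + 34 = 17024 + 34 = 17058.

17058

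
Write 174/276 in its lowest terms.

174 = 2 × 3 × 29
276 = 2^2 × 3 × 23
gcd(174, 276) = 2 × 3 = 6.
Divide numerator and denominator by 6: 174/276 = 29/46.

29/46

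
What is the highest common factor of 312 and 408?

312 = 2^3 × 3 × 13
408 = 2^3 × 3 × 17
gcd(312, 408) = 2^3 × 3 = 24.

24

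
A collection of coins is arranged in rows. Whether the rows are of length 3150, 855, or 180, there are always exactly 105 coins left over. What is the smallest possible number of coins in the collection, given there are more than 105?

119805

N − 105 must be a common multiple of 3150, 855, and 180.
3150 = 2 × 3^2 × 5^2 × 7
855 = 3^2 × 5 × 19
180 = 2^2 × 3^2 × 5
LCM(3150, 855, 180) = 2^2 × 3^2 × 5^2 × 7 × 19 = 119700.
Smallest N > 105 is LCM + 105 = 119700 + 105 = 119805.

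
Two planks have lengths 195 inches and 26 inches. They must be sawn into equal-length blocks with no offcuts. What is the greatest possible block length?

13 inches

This is the greatest common divisor of 195 and 26.
195 = 3 × 5 × 13
26 = 2 × 13
gcd(195, 26) = 13.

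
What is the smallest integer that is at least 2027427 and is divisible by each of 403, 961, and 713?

2298712

The integer must be a common multiple of 403, 961, and 713, so a multiple of their LCM.
403 = 13 × 31
961 = 31^2
713 = 23 × 31
LCM(403, 961, 713) = 13 × 23 × 31^2 = 287339.
Smallest multiple of 287339 that is ≥ 2027427: ⌈2027427/287339⌉ × 287339 = 8 × 287339 = 2298712.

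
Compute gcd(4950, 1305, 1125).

4950 = 2 × 3^2 × 5^2 × 11
1305 = 3^2 × 5 × 29
1125 = 3^2 × 5^3
gcd(4950, 1305, 1125) = 3^2 × 5 = 45.

45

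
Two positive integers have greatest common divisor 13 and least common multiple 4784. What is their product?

62192

For any two positive integers, gcd × lcm = product = 13 × 4784 = 62192.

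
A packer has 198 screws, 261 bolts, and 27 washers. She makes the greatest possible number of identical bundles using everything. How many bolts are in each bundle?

29

Number of bundles = gcd(198, 261, 27).
198 = 2 × 3^2 × 11
261 = 3^2 × 29
27 = 3^3
gcd(198, 261, 27) = 3^2 = 9.
bolts per bundle = 261 / 9 = 29.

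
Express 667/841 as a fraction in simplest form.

667 = 23 × 29
841 = 29^2
gcd(667, 841) = 29.
Divide numerator and denominator by 29: 667/841 = 23/29.

23/29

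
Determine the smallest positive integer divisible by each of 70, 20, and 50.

70 = 2 × 5 × 7
20 = 2^2 × 5
50 = 2 × 5^2
LCM(70, 20, 50) = 2^2 × 5^2 × 7 = 700.

700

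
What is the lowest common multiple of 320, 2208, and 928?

320 = 2^6 × 5
2208 = 2^5 × 3 × 23
928 = 2^5 × 29
LCM(320, 2208, 928) = 2^6 × 3 × 5 × 23 × 29 = 640320.

640320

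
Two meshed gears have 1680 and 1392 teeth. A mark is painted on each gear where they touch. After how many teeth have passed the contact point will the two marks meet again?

They coincide at every common multiple of the periods; the first is the LCM.
1680 = 2^4 × 3 × 5 × 7
1392 = 2^4 × 3 × 29
LCM(1680, 1392) = 2^4 × 3 × 5 × 7 × 29 = 48720.

48720 teeth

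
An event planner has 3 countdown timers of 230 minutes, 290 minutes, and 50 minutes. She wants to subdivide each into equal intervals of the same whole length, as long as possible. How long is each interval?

The interval must divide each timer length; the longest such is the gcd.
230 = 2 × 5 × 23
290 = 2 × 5 × 29
50 = 2 × 5^2
gcd(230, 290, 50) = 2 × 5 = 10.

10 minutes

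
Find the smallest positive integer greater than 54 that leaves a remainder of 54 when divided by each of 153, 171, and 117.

N − 54 must be a common multiple of 153, 171, and 117.
153 = 3^2 × 17
171 = 3^2 × 19
117 = 3^2 × 13
LCM(153, 171, 117) = 3^2 × 13 × 17 × 19 = 37791.
Smallest N > 54 is LCM + 54 = 37791 + 54 = 37845.

37845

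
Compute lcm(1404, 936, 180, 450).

70200

1404 = 2^2 × 3^3 × 13
936 = 2^3 × 3^2 × 13
180 = 2^2 × 3^2 × 5
450 = 2 × 3^2 × 5^2
LCM(1404, 936, 180, 450) = 2^3 × 3^3 × 5^2 × 13 = 70200.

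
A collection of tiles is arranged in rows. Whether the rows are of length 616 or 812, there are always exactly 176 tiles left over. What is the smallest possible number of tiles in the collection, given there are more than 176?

18040

N − 176 must be a common multiple of 616 and 812.
616 = 2^3 × 7 × 11
812 = 2^2 × 7 × 29
LCM(616, 812) = 2^3 × 7 × 11 × 29 = 17864.
Smallest N > 176 is LCM + 176 = 17864 + 176 = 18040.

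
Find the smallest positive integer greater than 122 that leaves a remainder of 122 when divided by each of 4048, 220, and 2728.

N − 122 must be a common multiple of 4048, 220, and 2728.
4048 = 2^4 × 11 × 23
220 = 2^2 × 5 × 11
2728 = 2^3 × 11 × 31
LCM(4048, 220, 2728) = 2^4 × 5 × 11 × 23 × 31 = 627440.
Smallest N > 122 is LCM + 122 = 627440 + 122 = 627562.

627562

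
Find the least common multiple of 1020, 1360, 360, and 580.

1020 = 2^2 × 3 × 5 × 17
1360 = 2^4 × 5 × 17
360 = 2^3 × 3^2 × 5
580 = 2^2 × 5 × 29
LCM(1020, 1360, 360, 580) = 2^4 × 3^2 × 5 × 17 × 29 = 354960.

354960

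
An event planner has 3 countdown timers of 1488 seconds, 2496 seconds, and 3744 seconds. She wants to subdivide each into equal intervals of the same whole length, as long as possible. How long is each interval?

The interval must divide each timer length; the longest such is the gcd.
1488 = 2^4 × 3 × 31
2496 = 2^6 × 3 × 13
3744 = 2^5 × 3^2 × 13
gcd(1488, 2496, 3744) = 2^4 × 3 = 48.

48 seconds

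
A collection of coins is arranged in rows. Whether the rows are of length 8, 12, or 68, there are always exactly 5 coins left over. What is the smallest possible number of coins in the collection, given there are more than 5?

N − 5 must be a common multiple of 8, 12, and 68.
8 = 2^3
12 = 2^2 × 3
68 = 2^2 × 17
LCM(8, 12, 68) = 2^3 × 3 × 17 = 408.
Smallest N > 5 is LCM + 5 = 408 + 5 = 413.

413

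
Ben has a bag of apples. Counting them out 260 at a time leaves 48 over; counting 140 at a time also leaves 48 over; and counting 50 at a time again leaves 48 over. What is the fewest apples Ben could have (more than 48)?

N − 48 must be a common multiple of 260, 140, and 50.
260 = 2^2 × 5 × 13
140 = 2^2 × 5 × 7
50 = 2 × 5^2
LCM(260, 140, 50) = 2^2 × 5^2 × 7 × 13 = 9100.
Smallest N > 48 is LCM + 48 = 9100 + 48 = 9148.

9148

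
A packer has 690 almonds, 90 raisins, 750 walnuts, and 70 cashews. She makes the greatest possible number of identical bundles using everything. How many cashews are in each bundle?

7

Number of bundles = gcd(690, 90, 750, 70).
690 = 2 × 3 × 5 × 23
90 = 2 × 3^2 × 5
750 = 2 × 3 × 5^3
70 = 2 × 5 × 7
gcd(690, 90, 750, 70) = 2 × 5 = 10.
cashews per bundle = 70 / 10 = 7.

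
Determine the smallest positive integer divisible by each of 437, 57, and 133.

9177

437 = 19 × 23
57 = 3 × 19
133 = 7 × 19
LCM(437, 57, 133) = 3 × 7 × 19 × 23 = 9177.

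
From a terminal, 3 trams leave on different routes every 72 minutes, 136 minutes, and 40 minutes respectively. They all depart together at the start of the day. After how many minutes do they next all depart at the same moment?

The first simultaneous occurrence is after LCM of the individual periods.
72 = 2^3 × 3^2
136 = 2^3 × 17
40 = 2^3 × 5
LCM(72, 136, 40) = 2^3 × 3^2 × 5 × 17 = 6120.

6120 minutes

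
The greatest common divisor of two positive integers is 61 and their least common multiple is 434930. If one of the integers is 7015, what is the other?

For two integers, gcd × lcm = product, so the other is (61 × 434930) / 7015 = 26530730 / 7015 = 3782.

3782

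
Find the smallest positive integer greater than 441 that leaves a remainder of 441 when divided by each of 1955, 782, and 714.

82551

N − 441 must be a common multiple of 1955, 782, and 714.
1955 = 5 × 17 × 23
782 = 2 × 17 × 23
714 = 2 × 3 × 7 × 17
LCM(1955, 782, 714) = 2 × 3 × 5 × 7 × 17 × 23 = 82110.
Smallest N > 441 is LCM + 441 = 82110 + 441 = 82551.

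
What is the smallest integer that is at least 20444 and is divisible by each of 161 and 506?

21252

The integer must be a common multiple of 161 and 506, so a multiple of their LCM.
161 = 7 × 23
506 = 2 × 11 × 23
LCM(161, 506) = 2 × 7 × 11 × 23 = 3542.
Smallest multiple of 3542 that is ≥ 20444: ⌈20444/3542⌉ × 3542 = 6 × 3542 = 21252.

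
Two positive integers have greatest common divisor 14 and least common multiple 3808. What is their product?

For any two positive integers, gcd × lcm = product = 14 × 3808 = 53312.

53312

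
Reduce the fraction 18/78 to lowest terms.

3/13

18 = 2 × 3^2
78 = 2 × 3 × 13
gcd(18, 78) = 2 × 3 = 6.
Divide numerator and denominator by 6: 18/78 = 3/13.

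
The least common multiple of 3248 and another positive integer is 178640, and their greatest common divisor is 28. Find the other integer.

gcd × lcm = product of the two integers, so the other integer is (28 × 178640) / 3248 = 1540.

1540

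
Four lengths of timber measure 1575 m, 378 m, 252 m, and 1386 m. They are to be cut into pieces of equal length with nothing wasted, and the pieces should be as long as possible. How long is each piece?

63 m

The greatest length dividing all of 1575, 378, 252, and 1386 is their gcd.
1575 = 3^2 × 5^2 × 7
378 = 2 × 3^3 × 7
252 = 2^2 × 3^2 × 7
1386 = 2 × 3^2 × 7 × 11
gcd(1575, 378, 252, 1386) = 3^2 × 7 = 63.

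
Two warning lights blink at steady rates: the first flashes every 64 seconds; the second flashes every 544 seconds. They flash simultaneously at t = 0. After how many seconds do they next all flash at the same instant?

1088 seconds

The first simultaneous occurrence is after LCM of the individual periods.
64 = 2^6
544 = 2^5 × 17
LCM(64, 544) = 2^6 × 17 = 1088.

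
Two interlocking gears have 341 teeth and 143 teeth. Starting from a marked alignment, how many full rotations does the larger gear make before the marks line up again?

They are all back at their starting positions together after one LCM of the periods.
341 = 11 × 31
143 = 11 × 13
LCM(341, 143) = 11 × 13 × 31 = 4433.
Rotations for period 341: 4433 / 341 = 13.

13 rotations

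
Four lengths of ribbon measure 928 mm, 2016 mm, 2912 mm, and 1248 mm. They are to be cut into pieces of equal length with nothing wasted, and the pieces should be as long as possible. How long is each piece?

32 mm

Each piece length must divide every original length, so the longest possible is gcd(928, 2016, 2912, 1248).
928 = 2^5 × 29
2016 = 2^5 × 3^2 × 7
2912 = 2^5 × 7 × 13
1248 = 2^5 × 3 × 13
gcd(928, 2016, 2912, 1248) = 2^5 = 32.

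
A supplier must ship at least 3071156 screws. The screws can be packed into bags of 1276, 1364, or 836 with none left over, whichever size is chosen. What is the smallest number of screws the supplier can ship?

3757820

The number of screws must be a common multiple of 1276, 1364, and 836, so a multiple of their LCM.
1276 = 2^2 × 11 × 29
1364 = 2^2 × 11 × 31
836 = 2^2 × 11 × 19
LCM(1276, 1364, 836) = 2^2 × 11 × 19 × 29 × 31 = 751564.
Smallest multiple of 751564 that is ≥ 3071156: ⌈3071156/751564⌉ × 751564 = 5 × 751564 = 3757820.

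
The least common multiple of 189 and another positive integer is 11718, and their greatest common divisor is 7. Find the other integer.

gcd × lcm = product of the two integers, so the other integer is (7 × 11718) / 189 = 434.

434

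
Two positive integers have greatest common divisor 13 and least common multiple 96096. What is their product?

For any two positive integers, gcd × lcm = product = 13 × 96096 = 1249248.

1249248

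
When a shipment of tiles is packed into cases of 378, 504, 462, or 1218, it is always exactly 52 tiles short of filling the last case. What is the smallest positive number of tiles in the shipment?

482276

Being 52 short of a full case of size k means N ≡ −52 (mod k), i.e. N + 52 is a multiple of each size.
378 = 2 × 3^3 × 7
504 = 2^3 × 3^2 × 7
462 = 2 × 3 × 7 × 11
1218 = 2 × 3 × 7 × 29
LCM(378, 504, 462, 1218) = 2^3 × 3^3 × 7 × 11 × 29 = 482328.
Smallest positive N is 482328 − 52 = 482276.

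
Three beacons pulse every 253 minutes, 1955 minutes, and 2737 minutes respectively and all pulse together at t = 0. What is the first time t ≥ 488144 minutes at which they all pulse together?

Joint pulses occur at multiples of LCM(253, 1955, 2737).
253 = 11 × 23
1955 = 5 × 17 × 23
2737 = 7 × 17 × 23
LCM(253, 1955, 2737) = 5 × 7 × 11 × 17 × 23 = 150535.
Smallest multiple of 150535 that is ≥ 488144: ⌈488144/150535⌉ × 150535 = 4 × 150535 = 602140.

602140 minutes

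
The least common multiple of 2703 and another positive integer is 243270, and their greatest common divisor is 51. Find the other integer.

4590

gcd × lcm = product of the two integers, so the other integer is (51 × 243270) / 2703 = 4590.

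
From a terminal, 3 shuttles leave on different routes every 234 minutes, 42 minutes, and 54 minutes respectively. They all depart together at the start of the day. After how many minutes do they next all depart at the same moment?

The first simultaneous occurrence is after LCM of the individual periods.
234 = 2 × 3^2 × 13
42 = 2 × 3 × 7
54 = 2 × 3^3
LCM(234, 42, 54) = 2 × 3^3 × 7 × 13 = 4914.

4914 minutes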